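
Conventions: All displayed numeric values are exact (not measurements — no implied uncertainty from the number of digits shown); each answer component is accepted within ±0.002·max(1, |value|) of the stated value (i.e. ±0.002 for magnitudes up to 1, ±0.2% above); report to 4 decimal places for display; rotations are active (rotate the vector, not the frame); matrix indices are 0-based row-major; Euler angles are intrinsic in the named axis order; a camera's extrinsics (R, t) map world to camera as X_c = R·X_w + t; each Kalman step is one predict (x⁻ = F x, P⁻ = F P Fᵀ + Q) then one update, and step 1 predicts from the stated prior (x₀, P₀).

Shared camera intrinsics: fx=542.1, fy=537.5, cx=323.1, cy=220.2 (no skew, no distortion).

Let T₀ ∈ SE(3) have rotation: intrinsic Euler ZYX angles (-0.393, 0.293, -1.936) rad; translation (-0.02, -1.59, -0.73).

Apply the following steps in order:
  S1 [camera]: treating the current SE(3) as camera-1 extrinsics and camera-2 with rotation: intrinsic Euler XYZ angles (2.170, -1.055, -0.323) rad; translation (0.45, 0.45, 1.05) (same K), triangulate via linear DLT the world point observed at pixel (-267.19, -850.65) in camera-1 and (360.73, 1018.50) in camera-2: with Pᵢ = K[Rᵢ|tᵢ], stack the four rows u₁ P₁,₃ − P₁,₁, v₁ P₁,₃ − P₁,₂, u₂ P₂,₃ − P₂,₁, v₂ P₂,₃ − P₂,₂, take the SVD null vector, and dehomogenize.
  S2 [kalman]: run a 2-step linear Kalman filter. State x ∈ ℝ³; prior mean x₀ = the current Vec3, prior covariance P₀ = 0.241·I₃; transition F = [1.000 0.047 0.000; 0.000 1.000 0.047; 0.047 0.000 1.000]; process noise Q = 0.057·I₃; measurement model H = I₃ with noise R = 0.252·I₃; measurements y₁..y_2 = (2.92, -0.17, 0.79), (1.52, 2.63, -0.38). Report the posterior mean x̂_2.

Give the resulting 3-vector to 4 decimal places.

result = (1.2784, 0.8508, 0.0613)

after S1 (triangulate): (-1.1119, -1.0353, -0.3716)
after S2 (kf_track): (1.2784, 0.8508, 0.0613)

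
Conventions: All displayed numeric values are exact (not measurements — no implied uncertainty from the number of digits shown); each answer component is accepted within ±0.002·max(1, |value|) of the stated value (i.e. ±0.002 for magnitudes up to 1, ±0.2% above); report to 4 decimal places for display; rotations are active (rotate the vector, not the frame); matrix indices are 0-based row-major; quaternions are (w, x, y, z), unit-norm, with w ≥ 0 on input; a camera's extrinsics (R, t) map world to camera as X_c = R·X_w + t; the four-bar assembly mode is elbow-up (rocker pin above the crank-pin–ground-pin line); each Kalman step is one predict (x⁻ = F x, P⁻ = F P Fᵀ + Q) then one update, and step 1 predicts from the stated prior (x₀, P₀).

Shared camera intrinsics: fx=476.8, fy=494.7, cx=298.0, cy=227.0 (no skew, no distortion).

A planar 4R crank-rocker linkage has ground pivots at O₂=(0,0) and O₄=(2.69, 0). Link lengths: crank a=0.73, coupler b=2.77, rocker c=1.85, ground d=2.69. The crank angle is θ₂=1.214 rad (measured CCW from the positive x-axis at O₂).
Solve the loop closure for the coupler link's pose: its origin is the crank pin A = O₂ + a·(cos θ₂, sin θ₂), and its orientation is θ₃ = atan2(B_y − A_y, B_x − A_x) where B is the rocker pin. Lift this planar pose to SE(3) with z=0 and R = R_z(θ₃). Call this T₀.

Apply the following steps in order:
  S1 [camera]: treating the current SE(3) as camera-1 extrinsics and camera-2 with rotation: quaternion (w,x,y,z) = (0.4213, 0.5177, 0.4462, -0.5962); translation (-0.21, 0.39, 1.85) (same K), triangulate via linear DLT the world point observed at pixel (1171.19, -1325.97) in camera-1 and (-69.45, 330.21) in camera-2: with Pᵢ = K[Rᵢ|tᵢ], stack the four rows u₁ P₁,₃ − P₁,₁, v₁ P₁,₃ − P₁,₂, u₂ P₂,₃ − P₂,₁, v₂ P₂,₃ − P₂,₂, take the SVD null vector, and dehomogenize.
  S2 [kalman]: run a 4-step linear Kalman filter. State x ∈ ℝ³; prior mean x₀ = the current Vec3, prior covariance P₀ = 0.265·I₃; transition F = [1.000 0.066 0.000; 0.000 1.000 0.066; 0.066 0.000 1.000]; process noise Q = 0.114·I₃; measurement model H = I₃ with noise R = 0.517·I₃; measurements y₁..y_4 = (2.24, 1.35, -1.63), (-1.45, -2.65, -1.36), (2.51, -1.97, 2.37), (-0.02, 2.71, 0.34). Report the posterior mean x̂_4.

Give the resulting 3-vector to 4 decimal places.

result = (0.4936, 0.0754, 0.4678)

source (fourbar_fk): coupler pose = R=[0.9074 -0.4203 0.0000; 0.4203 0.9074 0.0000; 0.0000 0.0000 1.0000], t=(0.2550, 0.6840, 0.0000)
after S1 (triangulate): (-0.4071, -1.6952, 0.3266)
after S2 (kf_track): (0.4936, 0.0754, 0.4678)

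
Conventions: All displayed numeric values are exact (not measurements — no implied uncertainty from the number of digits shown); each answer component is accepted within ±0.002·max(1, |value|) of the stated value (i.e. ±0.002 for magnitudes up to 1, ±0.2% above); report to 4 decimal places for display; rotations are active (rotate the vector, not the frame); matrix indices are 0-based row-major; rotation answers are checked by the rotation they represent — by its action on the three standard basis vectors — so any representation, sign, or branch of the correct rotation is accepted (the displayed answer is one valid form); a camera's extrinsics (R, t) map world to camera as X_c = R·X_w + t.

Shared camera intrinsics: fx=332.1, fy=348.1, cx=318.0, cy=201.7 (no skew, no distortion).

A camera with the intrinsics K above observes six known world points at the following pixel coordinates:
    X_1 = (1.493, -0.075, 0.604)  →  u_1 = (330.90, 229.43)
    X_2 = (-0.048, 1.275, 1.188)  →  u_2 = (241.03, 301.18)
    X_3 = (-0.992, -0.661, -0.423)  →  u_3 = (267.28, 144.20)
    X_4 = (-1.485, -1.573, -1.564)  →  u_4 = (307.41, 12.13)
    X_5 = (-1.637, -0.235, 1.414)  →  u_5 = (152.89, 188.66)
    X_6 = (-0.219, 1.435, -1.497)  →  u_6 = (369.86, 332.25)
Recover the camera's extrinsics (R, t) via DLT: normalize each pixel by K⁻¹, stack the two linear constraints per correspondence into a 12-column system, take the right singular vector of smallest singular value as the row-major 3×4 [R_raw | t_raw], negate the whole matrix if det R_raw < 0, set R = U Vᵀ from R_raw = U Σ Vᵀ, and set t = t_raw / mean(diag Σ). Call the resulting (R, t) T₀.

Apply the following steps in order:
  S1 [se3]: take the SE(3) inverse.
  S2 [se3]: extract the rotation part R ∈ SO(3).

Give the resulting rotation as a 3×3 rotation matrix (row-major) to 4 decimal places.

source (pnp_recover): camera pose = R=[0.6791 -0.0474 -0.7326; 0.2110 0.9684 0.1329; 0.7031 -0.2448 0.6676], t=(-0.3200, 0.2000, 5.0900)
after S1 (invert_se3): R=[0.6791 0.2110 0.7031; -0.0474 0.9684 -0.2448; -0.7326 0.1329 0.6676], t=(-3.4037, 1.0372, -3.6591)
after S2 (rot_of_se3): [0.6791 0.2110 0.7031; -0.0474 0.9684 -0.2448; -0.7326 0.1329 0.6676]

rotation (matrix) = ((0.6791, 0.2110, 0.7031), (-0.0474, 0.9684, -0.2448), (-0.7326, 0.1329, 0.6676))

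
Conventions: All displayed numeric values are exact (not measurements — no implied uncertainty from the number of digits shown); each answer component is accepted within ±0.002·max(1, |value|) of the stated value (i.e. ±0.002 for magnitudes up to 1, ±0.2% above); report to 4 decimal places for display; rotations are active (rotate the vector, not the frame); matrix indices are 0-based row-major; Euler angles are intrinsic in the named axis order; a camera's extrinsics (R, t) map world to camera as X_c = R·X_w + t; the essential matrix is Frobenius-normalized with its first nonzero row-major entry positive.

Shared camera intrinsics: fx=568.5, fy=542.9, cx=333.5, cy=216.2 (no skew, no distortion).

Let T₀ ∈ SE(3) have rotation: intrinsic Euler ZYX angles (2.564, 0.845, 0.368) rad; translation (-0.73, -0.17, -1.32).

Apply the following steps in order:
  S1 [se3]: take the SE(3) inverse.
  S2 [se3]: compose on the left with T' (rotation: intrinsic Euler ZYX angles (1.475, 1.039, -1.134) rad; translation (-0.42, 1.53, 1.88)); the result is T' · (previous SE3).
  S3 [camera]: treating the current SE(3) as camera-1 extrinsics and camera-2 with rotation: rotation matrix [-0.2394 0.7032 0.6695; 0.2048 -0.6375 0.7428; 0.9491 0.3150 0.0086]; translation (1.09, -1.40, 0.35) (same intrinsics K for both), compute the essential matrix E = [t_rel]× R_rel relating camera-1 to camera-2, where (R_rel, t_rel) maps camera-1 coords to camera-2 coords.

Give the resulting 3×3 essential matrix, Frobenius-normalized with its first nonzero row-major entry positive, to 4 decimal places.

after S1 (invert_se3): R=[-0.5561 0.3624 -0.7480; -0.7349 -0.6348 0.2388; -0.3883 0.6824 0.6193], t=(-1.3316, -0.3292, 0.6501)
after S2 (compose_se3): R=[0.6740 -0.2594 -0.6916; 0.0863 0.9575 -0.2751; 0.7336 0.1257 0.6678], t=(-0.8850, 1.3927, 3.3184)
after S3 (essential): [0.3528 0.5260 0.1061; -0.5130 0.0902 -0.0636; 0.3201 -0.4579 -0.0030]

matrix = [0.3528 0.5260 0.1061; -0.5130 0.0902 -0.0636; 0.3201 -0.4579 -0.0030]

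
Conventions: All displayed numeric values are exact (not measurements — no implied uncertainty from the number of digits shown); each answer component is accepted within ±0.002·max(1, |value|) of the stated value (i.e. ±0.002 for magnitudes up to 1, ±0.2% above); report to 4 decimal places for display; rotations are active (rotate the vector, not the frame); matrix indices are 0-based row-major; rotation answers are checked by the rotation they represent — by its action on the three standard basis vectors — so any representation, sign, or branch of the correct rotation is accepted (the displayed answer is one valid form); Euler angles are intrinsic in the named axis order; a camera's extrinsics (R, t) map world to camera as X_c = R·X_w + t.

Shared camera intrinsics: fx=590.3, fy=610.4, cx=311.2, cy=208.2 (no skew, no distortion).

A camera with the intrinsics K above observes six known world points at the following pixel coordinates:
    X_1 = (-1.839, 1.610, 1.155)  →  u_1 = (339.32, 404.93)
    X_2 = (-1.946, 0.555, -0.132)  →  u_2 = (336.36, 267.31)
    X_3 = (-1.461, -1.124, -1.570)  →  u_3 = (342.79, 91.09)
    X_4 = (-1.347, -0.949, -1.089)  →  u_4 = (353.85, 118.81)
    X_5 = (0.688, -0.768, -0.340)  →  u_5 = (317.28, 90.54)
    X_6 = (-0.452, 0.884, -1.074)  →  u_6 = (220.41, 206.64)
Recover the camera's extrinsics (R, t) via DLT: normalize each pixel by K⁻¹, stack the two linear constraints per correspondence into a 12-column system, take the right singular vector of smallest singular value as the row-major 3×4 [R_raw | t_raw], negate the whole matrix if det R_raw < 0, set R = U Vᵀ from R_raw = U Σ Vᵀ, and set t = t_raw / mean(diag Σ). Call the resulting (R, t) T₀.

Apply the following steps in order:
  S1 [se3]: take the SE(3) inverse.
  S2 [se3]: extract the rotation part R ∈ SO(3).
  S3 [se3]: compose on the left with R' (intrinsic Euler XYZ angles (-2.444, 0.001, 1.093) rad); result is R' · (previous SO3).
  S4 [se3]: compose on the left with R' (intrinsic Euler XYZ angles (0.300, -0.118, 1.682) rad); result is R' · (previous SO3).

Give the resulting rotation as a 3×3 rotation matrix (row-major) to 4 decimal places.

rotation (matrix) = ((-0.9357, -0.1880, -0.2986), (0.3506, -0.5906, -0.7268), (-0.0397, -0.7847, 0.6186))

source (pnp_recover): camera pose = R=[-0.4023 -0.6876 0.6045; -0.2702 0.7200 0.6392; -0.8747 0.0938 -0.4754], t=(0.0100, -0.0898, 5.9376)
after S1 (invert_se3): R=[-0.4023 -0.2702 -0.8747; -0.6876 0.7200 0.0938; 0.6045 0.6392 -0.4754], t=(5.1736, -0.4853, 2.8743)
after S2 (rot_of_se3): [-0.4023 -0.2702 -0.8747; -0.6876 0.7200 0.0938; 0.6045 0.6392 -0.4754]
after S3 (compose_so3): [0.4262 -0.7630 -0.4860; 0.9041 0.3412 0.2572; -0.0304 -0.5490 0.8353]
after S4 (compose_so3): [-0.9357 -0.1880 -0.2986; 0.3506 -0.5906 -0.7268; -0.0397 -0.7847 0.6186]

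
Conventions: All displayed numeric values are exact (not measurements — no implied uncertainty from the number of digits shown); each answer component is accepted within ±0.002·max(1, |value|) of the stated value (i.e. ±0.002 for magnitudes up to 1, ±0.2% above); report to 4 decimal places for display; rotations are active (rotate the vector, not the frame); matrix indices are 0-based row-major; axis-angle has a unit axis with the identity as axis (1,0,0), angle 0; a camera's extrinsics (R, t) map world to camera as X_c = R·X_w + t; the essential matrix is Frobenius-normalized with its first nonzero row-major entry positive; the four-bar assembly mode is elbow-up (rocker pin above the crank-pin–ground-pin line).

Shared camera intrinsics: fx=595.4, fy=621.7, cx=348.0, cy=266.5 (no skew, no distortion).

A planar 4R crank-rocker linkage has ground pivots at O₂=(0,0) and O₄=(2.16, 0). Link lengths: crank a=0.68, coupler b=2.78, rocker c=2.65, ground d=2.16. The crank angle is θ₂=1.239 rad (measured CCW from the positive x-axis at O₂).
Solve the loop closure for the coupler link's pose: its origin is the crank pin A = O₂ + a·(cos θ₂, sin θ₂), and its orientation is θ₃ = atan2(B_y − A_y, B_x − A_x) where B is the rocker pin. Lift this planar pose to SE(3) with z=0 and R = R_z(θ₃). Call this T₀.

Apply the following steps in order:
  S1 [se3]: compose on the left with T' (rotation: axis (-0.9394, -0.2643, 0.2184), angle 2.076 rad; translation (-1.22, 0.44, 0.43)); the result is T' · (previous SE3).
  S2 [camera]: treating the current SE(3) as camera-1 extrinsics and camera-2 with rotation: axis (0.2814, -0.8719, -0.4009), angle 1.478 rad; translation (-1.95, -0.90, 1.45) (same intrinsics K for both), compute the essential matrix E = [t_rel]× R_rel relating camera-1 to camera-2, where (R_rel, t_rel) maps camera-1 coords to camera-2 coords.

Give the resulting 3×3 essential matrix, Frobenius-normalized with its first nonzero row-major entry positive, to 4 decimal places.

matrix = [0.2997 0.3038 0.4472; 0.2803 -0.3974 -0.2584; 0.5277 -0.1671 0.0904]

source (fourbar_fk): coupler pose = R=[0.6919 -0.7220 0.0000; 0.7220 0.6919 0.0000; 0.0000 0.0000 1.0000], t=(0.2215, 0.6429, 0.0000)
after S1 (compose_se3): R=[0.6993 -0.4733 -0.5357; 0.1126 -0.6672 0.7364; -0.7059 -0.5752 -0.4132], t=(-0.9231, 0.3194, -0.1698)
after S2 (essential): [0.2997 0.3038 0.4472; 0.2803 -0.3974 -0.2584; 0.5277 -0.1671 0.0904]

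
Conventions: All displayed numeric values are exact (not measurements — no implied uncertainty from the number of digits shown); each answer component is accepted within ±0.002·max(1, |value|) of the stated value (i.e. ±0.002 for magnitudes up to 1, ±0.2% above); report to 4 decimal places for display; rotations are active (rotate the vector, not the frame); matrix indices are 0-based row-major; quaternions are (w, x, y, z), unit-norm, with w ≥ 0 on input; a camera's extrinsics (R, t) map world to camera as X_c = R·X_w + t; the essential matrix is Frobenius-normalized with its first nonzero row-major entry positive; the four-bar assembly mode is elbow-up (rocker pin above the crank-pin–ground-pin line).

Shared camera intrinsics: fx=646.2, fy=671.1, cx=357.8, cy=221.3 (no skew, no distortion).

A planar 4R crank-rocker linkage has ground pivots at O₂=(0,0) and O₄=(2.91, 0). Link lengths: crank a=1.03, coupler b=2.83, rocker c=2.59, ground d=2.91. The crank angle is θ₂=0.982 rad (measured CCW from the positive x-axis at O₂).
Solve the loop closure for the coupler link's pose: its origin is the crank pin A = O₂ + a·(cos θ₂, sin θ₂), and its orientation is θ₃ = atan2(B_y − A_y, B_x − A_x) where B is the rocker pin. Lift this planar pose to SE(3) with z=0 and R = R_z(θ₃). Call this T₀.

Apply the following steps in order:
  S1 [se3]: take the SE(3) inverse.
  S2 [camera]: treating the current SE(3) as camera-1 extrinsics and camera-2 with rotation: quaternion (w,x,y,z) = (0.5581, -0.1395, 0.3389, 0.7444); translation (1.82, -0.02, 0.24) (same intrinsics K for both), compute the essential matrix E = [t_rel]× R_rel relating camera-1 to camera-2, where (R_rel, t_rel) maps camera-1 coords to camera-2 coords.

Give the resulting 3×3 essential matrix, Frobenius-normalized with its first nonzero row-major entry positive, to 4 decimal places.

source (fourbar_fk): coupler pose = R=[0.7910 -0.6118 0.0000; 0.6118 0.7910 0.0000; 0.0000 0.0000 1.0000], t=(0.5720, 0.8566, 0.0000)
after S1 (invert_se3): R=[0.7910 0.6118 0.0000; -0.6118 0.7910 0.0000; 0.0000 0.0000 1.0000], t=(-0.9765, -0.3275, 0.0000)
after S2 (essential): [0.1326 -0.2275 -0.0524; -0.0304 0.4990 0.4512; -0.5020 0.2576 -0.3951]

matrix = [0.1326 -0.2275 -0.0524; -0.0304 0.4990 0.4512; -0.5020 0.2576 -0.3951]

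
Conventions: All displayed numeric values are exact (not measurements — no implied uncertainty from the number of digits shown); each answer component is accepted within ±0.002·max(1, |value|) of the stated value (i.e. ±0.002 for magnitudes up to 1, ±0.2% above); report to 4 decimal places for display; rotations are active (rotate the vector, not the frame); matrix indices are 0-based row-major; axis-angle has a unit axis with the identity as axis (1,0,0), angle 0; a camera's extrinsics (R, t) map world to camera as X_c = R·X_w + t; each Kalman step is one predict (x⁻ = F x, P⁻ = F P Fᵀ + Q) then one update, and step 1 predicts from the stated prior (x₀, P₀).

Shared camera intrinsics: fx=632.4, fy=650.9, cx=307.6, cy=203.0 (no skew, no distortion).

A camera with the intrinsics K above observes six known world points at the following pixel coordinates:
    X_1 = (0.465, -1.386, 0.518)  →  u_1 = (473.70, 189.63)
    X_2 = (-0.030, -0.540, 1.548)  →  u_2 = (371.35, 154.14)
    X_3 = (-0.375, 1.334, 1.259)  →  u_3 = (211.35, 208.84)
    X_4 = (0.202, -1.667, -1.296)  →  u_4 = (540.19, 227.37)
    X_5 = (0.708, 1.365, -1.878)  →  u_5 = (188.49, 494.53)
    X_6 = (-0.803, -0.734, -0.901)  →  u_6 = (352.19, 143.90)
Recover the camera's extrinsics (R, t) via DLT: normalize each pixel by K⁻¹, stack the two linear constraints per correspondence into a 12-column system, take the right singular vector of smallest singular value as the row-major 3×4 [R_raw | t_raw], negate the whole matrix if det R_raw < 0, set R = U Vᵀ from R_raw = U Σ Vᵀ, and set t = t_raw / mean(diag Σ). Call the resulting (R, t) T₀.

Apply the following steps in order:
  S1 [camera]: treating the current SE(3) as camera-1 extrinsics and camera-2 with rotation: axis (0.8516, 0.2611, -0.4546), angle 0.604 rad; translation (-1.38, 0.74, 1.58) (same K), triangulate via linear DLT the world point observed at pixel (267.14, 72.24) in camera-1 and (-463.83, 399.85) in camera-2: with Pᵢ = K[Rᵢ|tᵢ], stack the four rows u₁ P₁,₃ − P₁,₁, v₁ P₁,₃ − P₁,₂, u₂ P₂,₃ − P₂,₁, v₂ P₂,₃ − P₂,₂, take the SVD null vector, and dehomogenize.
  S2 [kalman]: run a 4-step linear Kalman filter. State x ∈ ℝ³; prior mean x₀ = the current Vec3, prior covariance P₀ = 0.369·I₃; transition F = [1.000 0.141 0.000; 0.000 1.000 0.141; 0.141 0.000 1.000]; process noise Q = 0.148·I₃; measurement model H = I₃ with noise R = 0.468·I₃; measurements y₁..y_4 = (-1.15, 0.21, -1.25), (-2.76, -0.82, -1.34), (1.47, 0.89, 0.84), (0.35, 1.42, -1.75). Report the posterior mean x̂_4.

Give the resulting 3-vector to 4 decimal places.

source (pnp_recover): camera pose = R=[0.4761 -0.8756 0.0813; 0.8374 0.4232 -0.3459; 0.2685 0.2328 0.9347], t=(0.1399, 0.2500, 5.8701)
after S1 (triangulate): (-1.4389, -0.1437, 0.5007)
after S2 (kf_track): (-0.0750, 0.7003, -0.8668)

result = (-0.0750, 0.7003, -0.8668)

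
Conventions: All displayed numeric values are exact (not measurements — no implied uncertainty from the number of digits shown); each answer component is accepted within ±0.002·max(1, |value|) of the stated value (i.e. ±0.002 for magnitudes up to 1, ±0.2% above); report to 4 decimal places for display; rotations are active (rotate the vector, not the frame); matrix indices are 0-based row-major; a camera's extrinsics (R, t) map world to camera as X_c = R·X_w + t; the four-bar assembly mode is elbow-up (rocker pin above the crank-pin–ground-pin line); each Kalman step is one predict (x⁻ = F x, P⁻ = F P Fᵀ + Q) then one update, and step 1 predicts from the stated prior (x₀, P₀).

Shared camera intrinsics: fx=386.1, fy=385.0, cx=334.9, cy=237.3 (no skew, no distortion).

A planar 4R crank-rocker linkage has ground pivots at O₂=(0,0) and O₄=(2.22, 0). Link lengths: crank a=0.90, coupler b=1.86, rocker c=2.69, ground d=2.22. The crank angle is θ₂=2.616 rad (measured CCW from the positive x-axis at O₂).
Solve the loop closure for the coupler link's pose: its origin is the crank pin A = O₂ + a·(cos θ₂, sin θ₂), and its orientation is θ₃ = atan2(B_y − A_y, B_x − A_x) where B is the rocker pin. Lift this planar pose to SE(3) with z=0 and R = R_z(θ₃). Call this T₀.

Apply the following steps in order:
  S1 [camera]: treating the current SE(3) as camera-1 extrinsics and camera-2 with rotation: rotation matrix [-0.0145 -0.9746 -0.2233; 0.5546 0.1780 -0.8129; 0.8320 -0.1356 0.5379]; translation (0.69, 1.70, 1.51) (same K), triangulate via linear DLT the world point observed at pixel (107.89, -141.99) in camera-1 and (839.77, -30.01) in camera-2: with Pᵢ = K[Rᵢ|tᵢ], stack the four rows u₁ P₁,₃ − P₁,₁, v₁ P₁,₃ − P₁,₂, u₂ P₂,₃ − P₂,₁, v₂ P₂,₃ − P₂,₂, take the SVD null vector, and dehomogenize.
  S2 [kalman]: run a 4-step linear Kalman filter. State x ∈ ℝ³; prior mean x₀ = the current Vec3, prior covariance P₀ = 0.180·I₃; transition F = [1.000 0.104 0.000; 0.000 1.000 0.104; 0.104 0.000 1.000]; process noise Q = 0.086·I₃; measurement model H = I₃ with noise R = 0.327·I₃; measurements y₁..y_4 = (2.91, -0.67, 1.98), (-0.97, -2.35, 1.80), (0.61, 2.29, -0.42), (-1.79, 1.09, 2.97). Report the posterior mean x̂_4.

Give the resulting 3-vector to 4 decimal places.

source (fourbar_fk): coupler pose = R=[0.6056 -0.7958 0.0000; 0.7958 0.6056 0.0000; 0.0000 0.0000 1.0000], t=(-0.7785, 0.4516, 0.0000)
after S1 (triangulate): (-1.7217, -1.1001, 1.6086)
after S2 (kf_track): (-0.6330, 0.6377, 1.7334)

result = (-0.6330, 0.6377, 1.7334)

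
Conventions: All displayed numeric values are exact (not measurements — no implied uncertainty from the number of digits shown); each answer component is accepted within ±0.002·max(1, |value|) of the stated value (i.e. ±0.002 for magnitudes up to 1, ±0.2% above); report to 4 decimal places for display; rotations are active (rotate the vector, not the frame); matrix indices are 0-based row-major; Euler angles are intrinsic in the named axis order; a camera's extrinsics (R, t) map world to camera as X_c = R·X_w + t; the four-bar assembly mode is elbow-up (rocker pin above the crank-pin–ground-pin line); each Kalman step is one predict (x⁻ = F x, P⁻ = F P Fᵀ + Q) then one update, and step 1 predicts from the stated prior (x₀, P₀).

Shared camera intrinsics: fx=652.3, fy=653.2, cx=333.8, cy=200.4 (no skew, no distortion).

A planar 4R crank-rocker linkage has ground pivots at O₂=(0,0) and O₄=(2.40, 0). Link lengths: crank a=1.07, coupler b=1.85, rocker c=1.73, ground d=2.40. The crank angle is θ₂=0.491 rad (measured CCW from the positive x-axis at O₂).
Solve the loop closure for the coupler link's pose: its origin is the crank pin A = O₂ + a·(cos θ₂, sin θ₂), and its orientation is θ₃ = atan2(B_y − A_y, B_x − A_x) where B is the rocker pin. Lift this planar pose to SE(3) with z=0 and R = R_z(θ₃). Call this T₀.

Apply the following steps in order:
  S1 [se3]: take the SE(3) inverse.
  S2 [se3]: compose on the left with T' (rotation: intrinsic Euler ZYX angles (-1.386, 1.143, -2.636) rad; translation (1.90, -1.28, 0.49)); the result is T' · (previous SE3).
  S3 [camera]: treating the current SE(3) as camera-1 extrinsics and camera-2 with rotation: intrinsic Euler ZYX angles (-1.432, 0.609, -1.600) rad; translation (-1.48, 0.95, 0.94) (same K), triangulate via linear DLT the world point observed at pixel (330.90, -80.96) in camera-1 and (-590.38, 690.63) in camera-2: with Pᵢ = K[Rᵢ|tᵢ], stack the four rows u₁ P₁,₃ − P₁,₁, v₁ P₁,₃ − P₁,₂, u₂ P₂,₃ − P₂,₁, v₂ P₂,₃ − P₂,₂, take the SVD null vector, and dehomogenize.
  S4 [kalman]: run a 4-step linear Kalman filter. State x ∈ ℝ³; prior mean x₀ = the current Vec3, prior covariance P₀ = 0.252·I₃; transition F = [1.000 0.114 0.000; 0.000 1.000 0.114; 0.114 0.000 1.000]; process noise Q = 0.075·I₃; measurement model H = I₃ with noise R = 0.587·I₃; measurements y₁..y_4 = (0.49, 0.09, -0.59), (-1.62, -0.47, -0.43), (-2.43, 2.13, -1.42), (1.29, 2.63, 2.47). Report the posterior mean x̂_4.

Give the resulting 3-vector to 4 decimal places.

source (fourbar_fk): coupler pose = R=[0.7498 -0.6617 0.0000; 0.6617 0.7498 0.0000; 0.0000 0.0000 1.0000], t=(0.9436, 0.5045, 0.0000)
after S1 (invert_se3): R=[0.7498 0.6617 0.0000; -0.6617 0.7498 0.0000; 0.0000 0.0000 1.0000], t=(-1.0413, 0.2461, 0.0000)
after S2 (compose_se3): R=[0.6798 -0.6551 0.3298; -0.4860 -0.0656 0.8715; -0.5493 -0.7527 -0.3630], t=(1.5891, -0.7883, 1.3880)
after S3 (triangulate): (-1.9263, -0.5441, -1.9767)
after S4 (kf_track): (-0.4568, 1.0543, -0.1313)

result = (-0.4568, 1.0543, -0.1313)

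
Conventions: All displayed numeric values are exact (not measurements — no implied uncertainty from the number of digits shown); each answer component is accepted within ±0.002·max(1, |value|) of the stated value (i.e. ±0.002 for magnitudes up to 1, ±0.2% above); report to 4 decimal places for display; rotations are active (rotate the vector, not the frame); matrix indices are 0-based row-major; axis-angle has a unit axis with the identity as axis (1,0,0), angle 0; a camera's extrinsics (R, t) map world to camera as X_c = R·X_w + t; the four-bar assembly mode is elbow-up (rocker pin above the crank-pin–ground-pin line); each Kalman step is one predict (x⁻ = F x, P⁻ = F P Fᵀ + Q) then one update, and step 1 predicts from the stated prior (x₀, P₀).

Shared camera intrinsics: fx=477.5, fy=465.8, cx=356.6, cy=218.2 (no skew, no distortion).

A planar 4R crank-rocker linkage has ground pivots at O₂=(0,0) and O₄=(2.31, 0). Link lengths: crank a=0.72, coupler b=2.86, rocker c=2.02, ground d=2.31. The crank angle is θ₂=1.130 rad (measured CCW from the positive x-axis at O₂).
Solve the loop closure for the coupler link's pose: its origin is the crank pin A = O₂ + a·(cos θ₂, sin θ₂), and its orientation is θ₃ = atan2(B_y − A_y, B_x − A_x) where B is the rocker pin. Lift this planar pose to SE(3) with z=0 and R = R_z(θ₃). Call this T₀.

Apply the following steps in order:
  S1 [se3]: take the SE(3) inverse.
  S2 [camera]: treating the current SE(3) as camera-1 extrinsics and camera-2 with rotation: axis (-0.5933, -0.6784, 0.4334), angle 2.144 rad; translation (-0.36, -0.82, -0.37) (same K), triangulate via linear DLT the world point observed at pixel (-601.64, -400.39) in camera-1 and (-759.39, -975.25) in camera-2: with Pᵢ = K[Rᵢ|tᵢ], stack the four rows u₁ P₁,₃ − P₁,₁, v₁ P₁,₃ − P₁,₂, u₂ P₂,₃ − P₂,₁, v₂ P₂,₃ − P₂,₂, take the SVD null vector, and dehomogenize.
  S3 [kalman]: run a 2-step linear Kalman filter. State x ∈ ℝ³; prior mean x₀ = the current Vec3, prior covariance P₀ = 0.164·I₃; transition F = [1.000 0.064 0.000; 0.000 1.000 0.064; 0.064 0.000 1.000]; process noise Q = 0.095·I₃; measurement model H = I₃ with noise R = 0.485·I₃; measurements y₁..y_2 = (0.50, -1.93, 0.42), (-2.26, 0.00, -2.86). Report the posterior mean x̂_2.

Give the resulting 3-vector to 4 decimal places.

result = (-1.2817, -1.1677, -0.4746)

source (fourbar_fk): coupler pose = R=[0.8920 -0.4521 0.0000; 0.4521 0.8920 0.0000; 0.0000 0.0000 1.0000], t=(0.3072, 0.6512, 0.0000)
after S1 (invert_se3): R=[0.8920 0.4521 0.0000; -0.4521 0.8920 0.0000; 0.0000 0.0000 1.0000], t=(-0.5684, -0.4419, 0.0000)
after S2 (triangulate): (-1.0568, -1.7473, 1.1466)
after S3 (kf_track): (-1.2817, -1.1677, -0.4746)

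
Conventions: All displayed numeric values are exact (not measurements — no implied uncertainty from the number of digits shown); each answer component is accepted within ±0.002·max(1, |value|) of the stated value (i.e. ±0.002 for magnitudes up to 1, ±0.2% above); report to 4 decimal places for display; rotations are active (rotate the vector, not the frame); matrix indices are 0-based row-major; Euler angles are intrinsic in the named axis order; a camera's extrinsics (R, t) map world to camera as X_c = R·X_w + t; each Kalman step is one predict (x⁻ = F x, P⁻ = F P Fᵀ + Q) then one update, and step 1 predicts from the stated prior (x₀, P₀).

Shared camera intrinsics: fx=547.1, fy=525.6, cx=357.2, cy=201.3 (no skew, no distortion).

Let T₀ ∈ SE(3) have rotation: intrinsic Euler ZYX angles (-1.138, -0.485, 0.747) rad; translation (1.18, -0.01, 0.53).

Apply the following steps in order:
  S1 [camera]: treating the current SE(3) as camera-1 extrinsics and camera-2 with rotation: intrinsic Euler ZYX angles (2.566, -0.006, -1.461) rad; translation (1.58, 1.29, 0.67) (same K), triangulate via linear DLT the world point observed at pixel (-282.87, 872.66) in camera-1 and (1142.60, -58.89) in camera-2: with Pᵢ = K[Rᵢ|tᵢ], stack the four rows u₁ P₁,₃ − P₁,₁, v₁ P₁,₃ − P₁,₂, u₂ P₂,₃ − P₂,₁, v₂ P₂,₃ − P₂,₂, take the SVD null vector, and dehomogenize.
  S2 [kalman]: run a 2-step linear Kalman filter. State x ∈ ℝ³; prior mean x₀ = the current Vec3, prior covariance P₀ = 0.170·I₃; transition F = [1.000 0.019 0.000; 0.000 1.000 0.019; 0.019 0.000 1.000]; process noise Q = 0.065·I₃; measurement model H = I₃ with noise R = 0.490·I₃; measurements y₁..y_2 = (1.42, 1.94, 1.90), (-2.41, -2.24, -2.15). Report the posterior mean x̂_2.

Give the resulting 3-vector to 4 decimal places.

after S1 (triangulate): (-1.3069, -0.4861, 1.5241)
after S2 (kf_track): (-1.0679, -0.4800, 0.4292)

result = (-1.0679, -0.4800, 0.4292)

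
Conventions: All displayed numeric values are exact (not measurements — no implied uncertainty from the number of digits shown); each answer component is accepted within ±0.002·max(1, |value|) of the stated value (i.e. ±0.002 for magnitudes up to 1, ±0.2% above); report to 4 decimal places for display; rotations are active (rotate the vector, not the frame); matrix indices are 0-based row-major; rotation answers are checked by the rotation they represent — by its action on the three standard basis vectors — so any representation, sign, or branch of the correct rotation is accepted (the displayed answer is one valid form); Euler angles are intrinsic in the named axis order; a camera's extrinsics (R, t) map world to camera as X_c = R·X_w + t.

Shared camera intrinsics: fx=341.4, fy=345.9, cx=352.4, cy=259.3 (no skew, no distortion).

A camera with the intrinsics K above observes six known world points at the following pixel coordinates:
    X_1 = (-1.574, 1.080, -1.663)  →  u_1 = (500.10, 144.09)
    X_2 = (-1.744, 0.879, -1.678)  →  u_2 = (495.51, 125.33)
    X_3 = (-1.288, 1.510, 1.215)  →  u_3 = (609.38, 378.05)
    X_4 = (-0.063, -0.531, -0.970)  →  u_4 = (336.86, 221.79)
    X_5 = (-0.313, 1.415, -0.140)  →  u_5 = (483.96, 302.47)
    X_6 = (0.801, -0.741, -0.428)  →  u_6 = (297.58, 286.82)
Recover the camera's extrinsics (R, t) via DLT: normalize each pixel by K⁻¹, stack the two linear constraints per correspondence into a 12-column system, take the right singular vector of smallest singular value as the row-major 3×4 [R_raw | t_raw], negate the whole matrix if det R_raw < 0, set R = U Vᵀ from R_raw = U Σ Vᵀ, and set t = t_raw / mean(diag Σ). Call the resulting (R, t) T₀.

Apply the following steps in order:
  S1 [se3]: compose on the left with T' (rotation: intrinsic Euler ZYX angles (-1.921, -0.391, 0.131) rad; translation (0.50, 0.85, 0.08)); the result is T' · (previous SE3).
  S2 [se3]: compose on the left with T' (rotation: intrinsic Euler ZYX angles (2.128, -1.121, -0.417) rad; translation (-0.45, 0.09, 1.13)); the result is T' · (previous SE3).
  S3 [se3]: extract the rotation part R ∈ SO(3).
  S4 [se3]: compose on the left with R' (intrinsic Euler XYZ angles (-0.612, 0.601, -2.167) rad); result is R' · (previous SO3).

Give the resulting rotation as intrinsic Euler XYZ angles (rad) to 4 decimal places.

rotation (euler_xyz) = (0.8764, 0.8563, 0.7633)

source (pnp_recover): camera pose = R=[-0.3719 0.9261 -0.0632; 0.6305 0.3020 0.7150; 0.6812 0.2261 -0.6963], t=(0.1998, 0.3999, 4.0398)
after S1 (compose_se3): R=[0.7207 -0.0058 0.6933; 0.4103 -0.8025 -0.4332; 0.5588 0.5967 -0.5759], t=(0.8439, 2.1740, 3.9074)
after S2 (compose_se3): R=[-0.5120 0.8335 0.2076; -0.3156 -0.4073 0.8570; 0.7989 0.3733 0.4716], t=(-2.3922, -3.5442, 3.0604)
after S3 (rot_of_se3): [-0.5120 0.8335 0.2076; -0.3156 -0.4073 0.8570; 0.7989 0.3733 0.4716]
after S4 (compose_so3): [0.4734 -0.4529 0.7555; 0.8618 0.0611 -0.5035; 0.1819 0.8895 0.4193]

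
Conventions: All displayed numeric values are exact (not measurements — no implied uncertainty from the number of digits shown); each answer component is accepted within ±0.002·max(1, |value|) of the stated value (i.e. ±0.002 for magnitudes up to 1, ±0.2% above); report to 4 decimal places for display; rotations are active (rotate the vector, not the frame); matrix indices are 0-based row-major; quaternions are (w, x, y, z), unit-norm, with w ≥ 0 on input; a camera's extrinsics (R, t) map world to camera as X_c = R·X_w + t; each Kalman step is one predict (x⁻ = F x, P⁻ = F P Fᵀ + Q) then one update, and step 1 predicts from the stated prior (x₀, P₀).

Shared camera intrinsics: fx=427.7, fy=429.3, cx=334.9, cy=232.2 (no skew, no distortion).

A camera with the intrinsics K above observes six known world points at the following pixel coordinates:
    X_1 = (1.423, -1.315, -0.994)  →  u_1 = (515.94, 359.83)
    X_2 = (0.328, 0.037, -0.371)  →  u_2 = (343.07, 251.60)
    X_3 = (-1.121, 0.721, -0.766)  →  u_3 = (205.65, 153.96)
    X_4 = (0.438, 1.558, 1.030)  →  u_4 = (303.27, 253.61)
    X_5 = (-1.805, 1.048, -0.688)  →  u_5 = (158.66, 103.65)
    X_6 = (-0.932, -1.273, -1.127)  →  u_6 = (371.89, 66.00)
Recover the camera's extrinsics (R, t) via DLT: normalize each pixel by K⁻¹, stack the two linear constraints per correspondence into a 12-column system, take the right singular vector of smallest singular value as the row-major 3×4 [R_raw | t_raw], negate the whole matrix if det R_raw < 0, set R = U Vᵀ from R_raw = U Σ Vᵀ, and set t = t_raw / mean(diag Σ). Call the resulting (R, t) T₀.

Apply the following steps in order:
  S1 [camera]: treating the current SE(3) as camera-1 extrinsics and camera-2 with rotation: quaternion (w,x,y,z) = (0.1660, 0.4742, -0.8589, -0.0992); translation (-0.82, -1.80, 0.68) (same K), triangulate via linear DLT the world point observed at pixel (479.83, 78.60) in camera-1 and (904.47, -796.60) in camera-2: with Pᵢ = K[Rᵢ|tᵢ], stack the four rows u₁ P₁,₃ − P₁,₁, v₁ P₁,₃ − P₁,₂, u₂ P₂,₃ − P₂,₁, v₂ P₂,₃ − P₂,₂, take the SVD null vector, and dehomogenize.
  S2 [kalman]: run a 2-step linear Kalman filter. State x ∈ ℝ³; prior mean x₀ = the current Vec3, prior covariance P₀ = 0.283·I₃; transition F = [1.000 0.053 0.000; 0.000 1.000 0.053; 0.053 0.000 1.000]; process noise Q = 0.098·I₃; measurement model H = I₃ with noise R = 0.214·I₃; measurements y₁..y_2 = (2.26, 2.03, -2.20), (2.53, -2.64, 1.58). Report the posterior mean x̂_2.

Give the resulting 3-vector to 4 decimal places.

result = (1.9341, -1.0821, 0.0074)

source (pnp_recover): camera pose = R=[0.4332 -0.7903 0.4332; 0.8931 0.3120 -0.3240; 0.1209 0.5273 0.8410], t=(0.1300, -0.2300, 4.5604)
after S1 (triangulate): (-0.5377, -1.8440, -1.0834)
after S2 (kf_track): (1.9341, -1.0821, 0.0074)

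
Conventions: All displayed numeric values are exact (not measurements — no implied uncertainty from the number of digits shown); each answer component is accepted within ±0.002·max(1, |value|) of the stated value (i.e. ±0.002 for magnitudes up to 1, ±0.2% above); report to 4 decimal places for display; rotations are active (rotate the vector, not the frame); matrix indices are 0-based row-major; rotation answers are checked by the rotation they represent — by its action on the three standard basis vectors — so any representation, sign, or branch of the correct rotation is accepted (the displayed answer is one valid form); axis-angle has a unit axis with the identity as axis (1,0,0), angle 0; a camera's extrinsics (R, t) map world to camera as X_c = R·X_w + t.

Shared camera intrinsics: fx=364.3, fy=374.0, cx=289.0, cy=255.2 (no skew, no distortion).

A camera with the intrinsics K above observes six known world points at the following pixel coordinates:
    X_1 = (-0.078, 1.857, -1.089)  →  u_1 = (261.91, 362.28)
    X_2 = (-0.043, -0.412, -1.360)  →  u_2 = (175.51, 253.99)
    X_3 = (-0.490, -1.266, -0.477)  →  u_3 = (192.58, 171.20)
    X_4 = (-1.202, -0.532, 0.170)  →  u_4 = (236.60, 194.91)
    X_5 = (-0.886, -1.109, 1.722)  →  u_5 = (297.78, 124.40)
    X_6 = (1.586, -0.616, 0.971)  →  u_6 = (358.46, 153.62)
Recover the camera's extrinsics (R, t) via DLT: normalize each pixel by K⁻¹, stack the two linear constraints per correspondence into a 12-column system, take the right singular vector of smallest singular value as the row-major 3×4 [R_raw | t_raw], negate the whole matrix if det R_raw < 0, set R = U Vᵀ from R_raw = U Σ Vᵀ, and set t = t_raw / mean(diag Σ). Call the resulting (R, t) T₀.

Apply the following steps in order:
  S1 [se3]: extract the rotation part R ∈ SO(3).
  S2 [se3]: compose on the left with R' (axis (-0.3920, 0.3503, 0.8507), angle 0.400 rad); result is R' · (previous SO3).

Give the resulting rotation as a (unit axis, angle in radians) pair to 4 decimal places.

source (pnp_recover): camera pose = R=[0.4305 0.4287 0.7943; 0.1334 0.8401 -0.5257; -0.8927 0.3322 0.3045], t=(-0.3500, -0.3800, 5.7304)
after S1 (rot_of_se3): [0.4305 0.4287 0.7943; 0.1334 0.8401 -0.5257; -0.8927 0.3322 0.3045]
after S2 (compose_so3): [0.2578 0.1492 0.9546; 0.1048 0.9779 -0.1812; -0.9605 0.1467 0.2365]

rotation (axis_angle) = ((0.1687, 0.9854, -0.0229), 1.3325)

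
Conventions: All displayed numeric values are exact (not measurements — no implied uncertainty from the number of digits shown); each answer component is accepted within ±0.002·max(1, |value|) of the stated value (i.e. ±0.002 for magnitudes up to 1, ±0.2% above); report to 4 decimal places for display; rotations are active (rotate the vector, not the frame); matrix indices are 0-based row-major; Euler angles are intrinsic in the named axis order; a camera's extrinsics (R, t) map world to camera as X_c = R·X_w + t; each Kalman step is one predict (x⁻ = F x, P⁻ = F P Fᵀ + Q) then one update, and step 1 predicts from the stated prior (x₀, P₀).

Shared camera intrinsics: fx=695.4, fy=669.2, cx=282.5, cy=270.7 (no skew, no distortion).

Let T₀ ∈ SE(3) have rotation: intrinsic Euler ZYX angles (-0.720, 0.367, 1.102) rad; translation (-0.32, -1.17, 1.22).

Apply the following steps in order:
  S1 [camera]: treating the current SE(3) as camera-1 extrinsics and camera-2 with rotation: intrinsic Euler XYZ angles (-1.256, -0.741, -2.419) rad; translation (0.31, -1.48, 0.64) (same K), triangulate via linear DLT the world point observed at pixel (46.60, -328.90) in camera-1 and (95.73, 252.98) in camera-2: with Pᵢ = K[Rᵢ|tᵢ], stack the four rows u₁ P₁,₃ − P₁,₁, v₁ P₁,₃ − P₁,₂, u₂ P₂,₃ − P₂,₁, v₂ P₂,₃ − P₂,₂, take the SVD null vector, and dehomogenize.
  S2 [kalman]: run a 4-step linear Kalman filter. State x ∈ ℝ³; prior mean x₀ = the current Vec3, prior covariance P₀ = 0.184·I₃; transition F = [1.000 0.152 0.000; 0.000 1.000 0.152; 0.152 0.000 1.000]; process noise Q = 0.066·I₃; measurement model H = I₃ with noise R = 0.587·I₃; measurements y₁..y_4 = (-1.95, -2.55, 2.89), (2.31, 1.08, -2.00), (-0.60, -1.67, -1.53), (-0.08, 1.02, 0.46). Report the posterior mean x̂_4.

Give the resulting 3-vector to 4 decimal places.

result = (-0.1533, 0.1615, 0.1844)

after S1 (triangulate): (-0.1741, 0.6767, 1.6965)
after S2 (kf_track): (-0.1533, 0.1615, 0.1844)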